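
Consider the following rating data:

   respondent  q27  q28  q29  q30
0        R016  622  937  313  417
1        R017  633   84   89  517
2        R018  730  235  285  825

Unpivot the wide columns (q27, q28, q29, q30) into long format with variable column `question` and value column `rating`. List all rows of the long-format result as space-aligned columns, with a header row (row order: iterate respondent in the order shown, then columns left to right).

Each (respondent, column) pair becomes one row: 3 × 4 = 12 rows.
For example, (R016, q27) → rating=622.

respondent  question  rating
R016        q27       622   
R016        q28       937   
R016        q29       313   
R016        q30       417   
R017        q27       633   
R017        q28       84    
R017        q29       89    
R017        q30       517   
R018        q27       730   
R018        q28       235   
R018        q29       285   
R018        q30       825   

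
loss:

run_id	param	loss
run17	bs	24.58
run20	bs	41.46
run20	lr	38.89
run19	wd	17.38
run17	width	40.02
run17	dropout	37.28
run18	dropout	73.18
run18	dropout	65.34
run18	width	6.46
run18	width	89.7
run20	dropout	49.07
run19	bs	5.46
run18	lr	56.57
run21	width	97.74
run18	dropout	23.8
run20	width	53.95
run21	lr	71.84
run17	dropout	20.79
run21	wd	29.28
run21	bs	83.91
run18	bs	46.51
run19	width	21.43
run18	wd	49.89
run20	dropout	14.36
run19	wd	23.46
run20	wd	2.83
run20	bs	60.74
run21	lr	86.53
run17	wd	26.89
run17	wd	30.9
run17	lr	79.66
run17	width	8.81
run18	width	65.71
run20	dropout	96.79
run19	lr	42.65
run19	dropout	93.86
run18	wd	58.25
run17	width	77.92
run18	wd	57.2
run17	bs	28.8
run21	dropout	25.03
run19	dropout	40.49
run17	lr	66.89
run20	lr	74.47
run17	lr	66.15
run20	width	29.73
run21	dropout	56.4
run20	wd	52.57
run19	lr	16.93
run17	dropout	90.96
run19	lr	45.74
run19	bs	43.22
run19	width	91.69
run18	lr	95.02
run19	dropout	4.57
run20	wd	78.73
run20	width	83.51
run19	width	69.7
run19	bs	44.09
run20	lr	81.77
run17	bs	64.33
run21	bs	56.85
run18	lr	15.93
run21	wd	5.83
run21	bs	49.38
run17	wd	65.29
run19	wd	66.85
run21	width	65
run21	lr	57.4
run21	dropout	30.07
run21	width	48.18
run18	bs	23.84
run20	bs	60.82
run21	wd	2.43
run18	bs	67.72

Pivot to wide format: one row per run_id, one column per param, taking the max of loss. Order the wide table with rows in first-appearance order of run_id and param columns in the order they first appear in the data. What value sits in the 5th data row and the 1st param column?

83.91

With rows in first-appearance order of run_id, row 5 is run_id=run21. param columns in first-appearance order: bs, lr, wd, width, dropout; column 1 is bs.
Long rows with run_id=run21, param=bs: max(83.91, 56.85, 49.38) = 83.91.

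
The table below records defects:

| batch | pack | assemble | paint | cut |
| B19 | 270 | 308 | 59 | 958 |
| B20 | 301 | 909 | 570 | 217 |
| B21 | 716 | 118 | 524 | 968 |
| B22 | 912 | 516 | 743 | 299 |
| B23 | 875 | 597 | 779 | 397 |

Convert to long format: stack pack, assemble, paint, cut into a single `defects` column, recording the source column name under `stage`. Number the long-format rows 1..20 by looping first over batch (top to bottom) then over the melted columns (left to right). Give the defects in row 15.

20 rows total (5 × 4). Row 15: index ⌊(15-1)/4⌋ = 3 into batch → B22; (15-1) mod 4 = 2 into the melted columns → paint.
So row 15 is (B22, paint, 743); defects = 743.

743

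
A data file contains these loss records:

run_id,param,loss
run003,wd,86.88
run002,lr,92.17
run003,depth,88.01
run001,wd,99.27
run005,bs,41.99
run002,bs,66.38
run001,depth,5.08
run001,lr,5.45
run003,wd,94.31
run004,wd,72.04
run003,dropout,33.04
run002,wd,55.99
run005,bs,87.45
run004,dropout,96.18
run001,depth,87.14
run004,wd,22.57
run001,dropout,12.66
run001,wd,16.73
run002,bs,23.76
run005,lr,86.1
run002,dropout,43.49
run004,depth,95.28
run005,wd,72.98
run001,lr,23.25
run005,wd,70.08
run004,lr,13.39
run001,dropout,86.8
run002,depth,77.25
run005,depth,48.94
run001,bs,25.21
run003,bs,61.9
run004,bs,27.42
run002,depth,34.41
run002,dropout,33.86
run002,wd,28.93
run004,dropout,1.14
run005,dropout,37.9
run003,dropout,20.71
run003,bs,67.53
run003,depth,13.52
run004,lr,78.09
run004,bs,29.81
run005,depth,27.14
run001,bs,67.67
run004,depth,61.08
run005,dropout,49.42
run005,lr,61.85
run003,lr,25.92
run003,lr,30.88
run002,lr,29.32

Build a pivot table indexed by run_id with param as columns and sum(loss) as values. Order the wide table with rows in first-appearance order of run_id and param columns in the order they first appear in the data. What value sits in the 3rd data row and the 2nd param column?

28.70

With rows in first-appearance order of run_id, row 3 is run_id=run001. param columns in first-appearance order: wd, lr, depth, bs, dropout; column 2 is lr.
Long rows with run_id=run001, param=lr: 5.45 + 23.25 = 28.70.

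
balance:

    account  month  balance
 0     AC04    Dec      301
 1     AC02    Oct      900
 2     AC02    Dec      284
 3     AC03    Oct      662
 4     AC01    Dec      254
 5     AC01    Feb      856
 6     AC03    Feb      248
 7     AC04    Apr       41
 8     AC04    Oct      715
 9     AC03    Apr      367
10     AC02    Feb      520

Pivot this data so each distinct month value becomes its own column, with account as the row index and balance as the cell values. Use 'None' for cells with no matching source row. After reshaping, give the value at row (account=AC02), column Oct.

900

The long row with account=AC02, month=Oct has balance=900.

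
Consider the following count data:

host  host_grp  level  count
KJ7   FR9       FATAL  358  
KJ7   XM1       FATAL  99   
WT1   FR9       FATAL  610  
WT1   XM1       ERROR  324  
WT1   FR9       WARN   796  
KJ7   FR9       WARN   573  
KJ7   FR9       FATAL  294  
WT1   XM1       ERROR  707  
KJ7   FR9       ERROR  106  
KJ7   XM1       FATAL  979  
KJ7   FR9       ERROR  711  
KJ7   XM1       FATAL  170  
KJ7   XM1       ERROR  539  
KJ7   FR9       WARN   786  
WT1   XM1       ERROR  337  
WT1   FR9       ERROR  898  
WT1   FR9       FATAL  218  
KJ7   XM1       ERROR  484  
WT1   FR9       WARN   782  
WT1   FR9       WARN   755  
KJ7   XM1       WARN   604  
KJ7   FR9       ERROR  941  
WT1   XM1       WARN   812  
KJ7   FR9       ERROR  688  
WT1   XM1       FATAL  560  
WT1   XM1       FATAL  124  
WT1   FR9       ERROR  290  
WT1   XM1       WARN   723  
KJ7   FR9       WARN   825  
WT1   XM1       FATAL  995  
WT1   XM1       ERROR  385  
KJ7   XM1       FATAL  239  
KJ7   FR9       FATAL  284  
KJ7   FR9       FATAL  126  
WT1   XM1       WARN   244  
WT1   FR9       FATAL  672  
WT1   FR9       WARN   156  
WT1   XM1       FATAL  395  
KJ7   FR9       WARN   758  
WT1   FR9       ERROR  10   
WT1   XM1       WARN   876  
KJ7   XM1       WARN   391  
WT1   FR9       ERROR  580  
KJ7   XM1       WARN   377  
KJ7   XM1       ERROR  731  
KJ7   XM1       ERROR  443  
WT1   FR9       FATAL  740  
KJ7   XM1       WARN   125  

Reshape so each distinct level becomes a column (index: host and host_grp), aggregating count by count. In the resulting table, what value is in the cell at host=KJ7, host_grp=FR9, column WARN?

4

Rows with host=KJ7, host_grp=FR9 and level=WARN: count values are 573, 786, 825, 758.
4 rows match — count = 4.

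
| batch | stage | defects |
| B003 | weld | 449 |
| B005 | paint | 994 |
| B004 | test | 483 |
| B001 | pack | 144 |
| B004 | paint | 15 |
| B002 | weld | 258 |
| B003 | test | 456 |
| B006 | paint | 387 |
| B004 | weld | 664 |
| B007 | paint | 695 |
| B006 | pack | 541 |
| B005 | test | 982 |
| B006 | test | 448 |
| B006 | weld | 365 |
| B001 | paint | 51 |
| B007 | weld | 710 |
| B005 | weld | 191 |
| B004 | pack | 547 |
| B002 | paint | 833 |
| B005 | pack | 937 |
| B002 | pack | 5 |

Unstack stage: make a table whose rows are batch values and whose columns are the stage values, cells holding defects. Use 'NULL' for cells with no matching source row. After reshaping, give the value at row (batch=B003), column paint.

No long-format row has batch=B003 and stage=paint, so the cell is NULL.

NULL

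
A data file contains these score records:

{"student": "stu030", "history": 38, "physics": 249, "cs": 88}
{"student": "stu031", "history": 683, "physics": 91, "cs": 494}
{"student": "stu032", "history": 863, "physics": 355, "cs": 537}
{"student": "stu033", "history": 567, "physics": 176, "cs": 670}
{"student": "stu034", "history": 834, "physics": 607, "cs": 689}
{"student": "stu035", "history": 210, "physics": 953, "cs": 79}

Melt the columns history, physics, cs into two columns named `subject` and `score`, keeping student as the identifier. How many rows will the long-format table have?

18

6 student values × 3 melted columns = 18 rows.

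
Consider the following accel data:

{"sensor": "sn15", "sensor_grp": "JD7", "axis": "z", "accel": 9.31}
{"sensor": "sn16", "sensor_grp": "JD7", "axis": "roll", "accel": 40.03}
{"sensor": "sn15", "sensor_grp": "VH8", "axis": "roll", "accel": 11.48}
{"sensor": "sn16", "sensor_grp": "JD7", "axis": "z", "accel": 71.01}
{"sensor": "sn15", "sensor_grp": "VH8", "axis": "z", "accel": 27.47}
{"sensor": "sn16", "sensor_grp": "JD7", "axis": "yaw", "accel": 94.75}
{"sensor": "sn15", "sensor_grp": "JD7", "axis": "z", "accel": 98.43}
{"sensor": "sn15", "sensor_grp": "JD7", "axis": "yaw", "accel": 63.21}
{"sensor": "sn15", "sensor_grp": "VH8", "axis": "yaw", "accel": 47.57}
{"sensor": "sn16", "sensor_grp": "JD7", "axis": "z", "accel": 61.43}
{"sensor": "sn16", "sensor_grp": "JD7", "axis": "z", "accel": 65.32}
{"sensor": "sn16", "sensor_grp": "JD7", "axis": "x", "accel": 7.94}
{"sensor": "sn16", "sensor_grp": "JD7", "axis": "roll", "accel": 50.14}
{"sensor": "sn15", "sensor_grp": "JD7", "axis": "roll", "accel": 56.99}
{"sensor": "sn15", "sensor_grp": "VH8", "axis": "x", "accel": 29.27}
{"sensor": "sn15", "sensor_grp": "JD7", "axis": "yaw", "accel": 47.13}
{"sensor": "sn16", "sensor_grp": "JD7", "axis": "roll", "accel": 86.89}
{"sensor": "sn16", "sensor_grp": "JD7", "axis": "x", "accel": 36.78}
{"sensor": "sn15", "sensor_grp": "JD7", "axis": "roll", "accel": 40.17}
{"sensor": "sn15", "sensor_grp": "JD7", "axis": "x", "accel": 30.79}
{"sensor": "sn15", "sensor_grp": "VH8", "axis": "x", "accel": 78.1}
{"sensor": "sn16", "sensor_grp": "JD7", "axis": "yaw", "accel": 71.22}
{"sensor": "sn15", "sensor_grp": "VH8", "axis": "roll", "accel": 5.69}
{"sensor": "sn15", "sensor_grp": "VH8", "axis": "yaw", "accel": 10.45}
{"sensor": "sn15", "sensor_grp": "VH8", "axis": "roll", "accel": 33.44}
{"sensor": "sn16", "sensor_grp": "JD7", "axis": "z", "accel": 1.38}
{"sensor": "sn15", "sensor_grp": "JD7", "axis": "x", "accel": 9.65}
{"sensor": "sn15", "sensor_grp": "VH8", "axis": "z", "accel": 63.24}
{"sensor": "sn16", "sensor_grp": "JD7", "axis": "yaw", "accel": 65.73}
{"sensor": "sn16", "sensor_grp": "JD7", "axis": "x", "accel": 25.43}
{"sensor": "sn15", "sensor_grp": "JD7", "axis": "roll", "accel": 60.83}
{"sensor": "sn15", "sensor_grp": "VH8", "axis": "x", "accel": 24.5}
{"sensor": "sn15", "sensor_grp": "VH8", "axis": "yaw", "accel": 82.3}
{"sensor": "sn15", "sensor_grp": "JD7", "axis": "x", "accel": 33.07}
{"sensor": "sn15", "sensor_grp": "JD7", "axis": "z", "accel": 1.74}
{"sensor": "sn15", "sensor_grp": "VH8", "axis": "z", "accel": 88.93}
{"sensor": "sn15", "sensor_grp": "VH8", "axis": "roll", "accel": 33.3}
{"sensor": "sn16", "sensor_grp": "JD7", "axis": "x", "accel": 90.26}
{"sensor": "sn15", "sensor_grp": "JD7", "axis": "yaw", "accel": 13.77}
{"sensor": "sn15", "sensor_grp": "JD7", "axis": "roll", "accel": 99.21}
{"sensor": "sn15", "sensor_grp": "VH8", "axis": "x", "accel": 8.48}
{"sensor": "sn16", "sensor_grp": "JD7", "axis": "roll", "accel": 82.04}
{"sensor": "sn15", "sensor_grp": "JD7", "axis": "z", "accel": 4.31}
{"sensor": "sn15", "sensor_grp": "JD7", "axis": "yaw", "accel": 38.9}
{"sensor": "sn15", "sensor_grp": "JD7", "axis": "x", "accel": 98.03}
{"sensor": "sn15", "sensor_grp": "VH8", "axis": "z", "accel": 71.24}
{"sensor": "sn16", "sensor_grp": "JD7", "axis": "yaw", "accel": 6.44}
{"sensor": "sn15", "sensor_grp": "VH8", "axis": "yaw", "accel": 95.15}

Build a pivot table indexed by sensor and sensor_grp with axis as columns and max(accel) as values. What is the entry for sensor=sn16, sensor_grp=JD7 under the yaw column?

Rows with sensor=sn16, sensor_grp=JD7 and axis=yaw: accel values are 94.75, 71.22, 65.73, 6.44.
max(94.75, 71.22, 65.73, 6.44) = 94.75.

94.75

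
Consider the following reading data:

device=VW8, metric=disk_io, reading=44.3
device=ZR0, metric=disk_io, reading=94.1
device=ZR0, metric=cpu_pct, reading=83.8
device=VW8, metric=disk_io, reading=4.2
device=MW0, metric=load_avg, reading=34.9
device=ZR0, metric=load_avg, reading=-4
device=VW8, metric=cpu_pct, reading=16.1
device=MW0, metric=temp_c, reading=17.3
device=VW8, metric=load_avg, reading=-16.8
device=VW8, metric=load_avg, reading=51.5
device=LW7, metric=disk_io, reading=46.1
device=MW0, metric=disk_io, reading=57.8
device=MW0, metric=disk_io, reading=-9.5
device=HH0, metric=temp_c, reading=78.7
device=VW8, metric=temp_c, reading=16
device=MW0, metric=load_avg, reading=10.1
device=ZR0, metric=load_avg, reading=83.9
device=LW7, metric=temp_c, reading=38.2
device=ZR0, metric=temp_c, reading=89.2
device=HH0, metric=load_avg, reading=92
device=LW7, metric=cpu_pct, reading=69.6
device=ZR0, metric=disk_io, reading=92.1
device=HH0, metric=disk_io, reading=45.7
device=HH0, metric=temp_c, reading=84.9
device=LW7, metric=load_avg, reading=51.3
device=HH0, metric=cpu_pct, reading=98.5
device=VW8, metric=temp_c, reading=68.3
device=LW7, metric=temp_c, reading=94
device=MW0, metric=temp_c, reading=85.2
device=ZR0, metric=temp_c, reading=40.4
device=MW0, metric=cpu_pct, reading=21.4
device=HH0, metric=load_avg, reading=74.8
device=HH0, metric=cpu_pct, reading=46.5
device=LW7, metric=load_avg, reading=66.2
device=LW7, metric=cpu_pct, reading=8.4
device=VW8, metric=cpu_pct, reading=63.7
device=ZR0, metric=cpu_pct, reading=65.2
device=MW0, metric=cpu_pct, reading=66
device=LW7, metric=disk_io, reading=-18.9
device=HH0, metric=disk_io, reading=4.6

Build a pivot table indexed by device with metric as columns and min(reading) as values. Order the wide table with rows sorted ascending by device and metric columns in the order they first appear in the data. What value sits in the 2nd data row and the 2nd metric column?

With rows sorted ascending by device, row 2 is device=LW7. metric columns in first-appearance order: disk_io, cpu_pct, load_avg, temp_c; column 2 is cpu_pct.
Long rows with device=LW7, metric=cpu_pct: min(69.6, 8.4) = 8.4.

8.4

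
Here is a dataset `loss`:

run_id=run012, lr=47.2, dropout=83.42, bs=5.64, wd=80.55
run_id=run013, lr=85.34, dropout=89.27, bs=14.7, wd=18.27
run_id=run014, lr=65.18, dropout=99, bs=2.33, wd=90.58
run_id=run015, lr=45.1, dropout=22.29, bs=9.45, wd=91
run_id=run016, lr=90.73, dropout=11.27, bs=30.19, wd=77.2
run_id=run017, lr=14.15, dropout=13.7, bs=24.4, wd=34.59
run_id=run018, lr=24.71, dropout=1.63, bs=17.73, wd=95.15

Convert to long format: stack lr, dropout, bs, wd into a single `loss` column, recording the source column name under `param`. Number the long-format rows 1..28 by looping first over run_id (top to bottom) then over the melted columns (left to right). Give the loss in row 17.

90.73

28 rows total (7 × 4). Row 17: index ⌊(17-1)/4⌋ = 4 into run_id → run016; (17-1) mod 4 = 0 into the melted columns → lr.
So row 17 is (run016, lr, 90.73); loss = 90.73.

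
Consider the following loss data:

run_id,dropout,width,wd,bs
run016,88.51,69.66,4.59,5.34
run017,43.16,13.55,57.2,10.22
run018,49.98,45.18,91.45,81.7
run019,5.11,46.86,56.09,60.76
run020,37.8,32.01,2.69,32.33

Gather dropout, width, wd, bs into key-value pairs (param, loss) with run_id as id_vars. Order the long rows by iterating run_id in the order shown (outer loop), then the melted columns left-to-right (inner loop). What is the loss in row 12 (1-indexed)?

81.7

20 rows total (5 × 4). Row 12: index ⌊(12-1)/4⌋ = 2 into run_id → run018; (12-1) mod 4 = 3 into the melted columns → bs.
So row 12 is (run018, bs, 81.7); loss = 81.7.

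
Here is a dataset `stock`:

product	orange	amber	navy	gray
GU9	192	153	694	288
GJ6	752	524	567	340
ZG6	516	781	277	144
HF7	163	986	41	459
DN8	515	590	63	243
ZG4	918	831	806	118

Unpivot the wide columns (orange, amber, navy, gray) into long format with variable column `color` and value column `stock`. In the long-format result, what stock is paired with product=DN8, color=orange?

Unpivoting turns each (product, wide-column) pair into one long row.
The wide cell at row DN8, column orange holds 515, so the long row (DN8, orange) has stock=515.

515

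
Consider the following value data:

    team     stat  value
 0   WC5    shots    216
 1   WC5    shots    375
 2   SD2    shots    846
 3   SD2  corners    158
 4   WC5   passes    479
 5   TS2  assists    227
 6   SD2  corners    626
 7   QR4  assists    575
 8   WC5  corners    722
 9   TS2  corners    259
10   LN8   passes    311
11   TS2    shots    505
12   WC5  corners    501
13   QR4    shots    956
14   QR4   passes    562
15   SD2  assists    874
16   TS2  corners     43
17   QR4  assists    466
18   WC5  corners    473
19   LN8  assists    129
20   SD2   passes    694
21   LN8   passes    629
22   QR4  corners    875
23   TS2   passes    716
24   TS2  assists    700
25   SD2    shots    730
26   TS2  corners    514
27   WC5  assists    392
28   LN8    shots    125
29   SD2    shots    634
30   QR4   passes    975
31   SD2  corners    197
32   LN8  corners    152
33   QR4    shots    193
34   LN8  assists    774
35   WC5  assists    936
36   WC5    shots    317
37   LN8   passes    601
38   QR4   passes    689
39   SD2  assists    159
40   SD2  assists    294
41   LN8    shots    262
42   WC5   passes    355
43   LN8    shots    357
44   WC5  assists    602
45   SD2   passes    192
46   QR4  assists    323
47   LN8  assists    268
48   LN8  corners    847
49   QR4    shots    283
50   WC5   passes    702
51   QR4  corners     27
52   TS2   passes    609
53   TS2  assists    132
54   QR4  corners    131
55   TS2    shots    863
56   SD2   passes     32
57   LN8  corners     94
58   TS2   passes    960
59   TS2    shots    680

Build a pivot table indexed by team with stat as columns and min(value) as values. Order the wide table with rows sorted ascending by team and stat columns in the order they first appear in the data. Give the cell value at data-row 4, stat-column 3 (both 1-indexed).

With rows sorted ascending by team, row 4 is team=TS2. stat columns in first-appearance order: shots, corners, passes, assists; column 3 is passes.
Long rows with team=TS2, stat=passes: min(716, 609, 960) = 609.

609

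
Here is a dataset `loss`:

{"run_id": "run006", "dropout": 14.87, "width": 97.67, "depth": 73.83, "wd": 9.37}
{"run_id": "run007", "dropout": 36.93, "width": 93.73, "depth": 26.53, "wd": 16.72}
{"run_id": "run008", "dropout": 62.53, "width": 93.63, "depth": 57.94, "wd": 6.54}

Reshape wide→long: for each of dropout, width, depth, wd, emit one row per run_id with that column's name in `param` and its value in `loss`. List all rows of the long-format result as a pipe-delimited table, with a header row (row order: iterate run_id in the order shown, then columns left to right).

| run_id | param | loss |
| run006 | dropout | 14.87 |
| run006 | width | 97.67 |
| run006 | depth | 73.83 |
| run006 | wd | 9.37 |
| run007 | dropout | 36.93 |
| run007 | width | 93.73 |
| run007 | depth | 26.53 |
| run007 | wd | 16.72 |
| run008 | dropout | 62.53 |
| run008 | width | 93.63 |
| run008 | depth | 57.94 |
| run008 | wd | 6.54 |

Each (run_id, column) pair becomes one row: 3 × 4 = 12 rows.
For example, (run006, dropout) → loss=14.87.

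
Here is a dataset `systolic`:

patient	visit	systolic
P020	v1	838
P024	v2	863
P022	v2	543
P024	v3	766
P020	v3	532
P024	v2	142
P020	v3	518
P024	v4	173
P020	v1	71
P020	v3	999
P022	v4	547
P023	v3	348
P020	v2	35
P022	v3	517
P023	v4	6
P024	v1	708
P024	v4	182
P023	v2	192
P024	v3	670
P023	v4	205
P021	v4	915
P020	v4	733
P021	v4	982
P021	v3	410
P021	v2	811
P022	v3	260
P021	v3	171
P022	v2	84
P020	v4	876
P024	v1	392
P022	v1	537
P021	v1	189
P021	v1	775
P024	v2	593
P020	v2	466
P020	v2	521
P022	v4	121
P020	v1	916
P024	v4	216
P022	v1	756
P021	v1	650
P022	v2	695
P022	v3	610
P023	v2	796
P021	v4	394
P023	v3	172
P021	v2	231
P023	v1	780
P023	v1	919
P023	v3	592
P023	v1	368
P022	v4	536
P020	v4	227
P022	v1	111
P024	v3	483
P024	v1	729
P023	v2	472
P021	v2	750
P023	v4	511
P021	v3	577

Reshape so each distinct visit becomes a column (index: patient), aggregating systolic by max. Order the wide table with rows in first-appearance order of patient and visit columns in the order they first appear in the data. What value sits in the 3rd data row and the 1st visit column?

With rows in first-appearance order of patient, row 3 is patient=P022. visit columns in first-appearance order: v1, v2, v3, v4; column 1 is v1.
Long rows with patient=P022, visit=v1: max(537, 756, 111) = 756.

756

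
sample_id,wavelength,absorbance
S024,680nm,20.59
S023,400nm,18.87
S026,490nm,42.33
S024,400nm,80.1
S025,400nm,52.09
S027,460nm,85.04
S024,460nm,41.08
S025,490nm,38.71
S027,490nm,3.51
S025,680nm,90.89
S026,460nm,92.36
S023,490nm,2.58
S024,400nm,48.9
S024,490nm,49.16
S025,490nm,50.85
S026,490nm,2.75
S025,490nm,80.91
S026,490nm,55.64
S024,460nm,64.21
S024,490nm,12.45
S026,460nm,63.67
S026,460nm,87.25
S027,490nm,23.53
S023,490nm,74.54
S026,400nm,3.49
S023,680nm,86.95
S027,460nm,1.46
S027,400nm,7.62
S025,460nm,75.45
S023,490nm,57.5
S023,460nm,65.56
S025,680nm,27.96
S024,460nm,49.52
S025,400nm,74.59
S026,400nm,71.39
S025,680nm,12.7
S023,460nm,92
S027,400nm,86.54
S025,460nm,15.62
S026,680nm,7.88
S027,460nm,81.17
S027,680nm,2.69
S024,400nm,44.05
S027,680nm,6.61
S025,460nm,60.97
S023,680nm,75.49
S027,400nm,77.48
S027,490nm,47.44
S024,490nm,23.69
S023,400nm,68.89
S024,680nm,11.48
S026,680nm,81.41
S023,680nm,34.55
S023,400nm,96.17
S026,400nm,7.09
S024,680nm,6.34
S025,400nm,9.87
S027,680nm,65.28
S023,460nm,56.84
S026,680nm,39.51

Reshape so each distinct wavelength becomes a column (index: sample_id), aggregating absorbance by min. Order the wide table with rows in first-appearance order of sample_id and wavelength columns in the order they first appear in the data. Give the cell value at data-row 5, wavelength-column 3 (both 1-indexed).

With rows in first-appearance order of sample_id, row 5 is sample_id=S027. wavelength columns in first-appearance order: 680nm, 400nm, 490nm, 460nm; column 3 is 490nm.
Long rows with sample_id=S027, wavelength=490nm: min(3.51, 23.53, 47.44) = 3.51.

3.51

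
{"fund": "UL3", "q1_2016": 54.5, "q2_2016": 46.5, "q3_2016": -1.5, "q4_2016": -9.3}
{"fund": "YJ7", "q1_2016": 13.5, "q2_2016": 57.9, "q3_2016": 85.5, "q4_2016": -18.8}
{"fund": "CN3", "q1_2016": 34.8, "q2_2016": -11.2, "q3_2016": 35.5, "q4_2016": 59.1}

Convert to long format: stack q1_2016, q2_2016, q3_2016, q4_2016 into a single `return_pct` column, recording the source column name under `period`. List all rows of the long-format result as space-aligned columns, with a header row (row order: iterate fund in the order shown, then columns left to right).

fund  period   return_pct
UL3   q1_2016  54.5      
UL3   q2_2016  46.5      
UL3   q3_2016  -1.5      
UL3   q4_2016  -9.3      
YJ7   q1_2016  13.5      
YJ7   q2_2016  57.9      
YJ7   q3_2016  85.5      
YJ7   q4_2016  -18.8     
CN3   q1_2016  34.8      
CN3   q2_2016  -11.2     
CN3   q3_2016  35.5      
CN3   q4_2016  59.1      

Each (fund, column) pair becomes one row: 3 × 4 = 12 rows.
For example, (UL3, q1_2016) → return_pct=54.5.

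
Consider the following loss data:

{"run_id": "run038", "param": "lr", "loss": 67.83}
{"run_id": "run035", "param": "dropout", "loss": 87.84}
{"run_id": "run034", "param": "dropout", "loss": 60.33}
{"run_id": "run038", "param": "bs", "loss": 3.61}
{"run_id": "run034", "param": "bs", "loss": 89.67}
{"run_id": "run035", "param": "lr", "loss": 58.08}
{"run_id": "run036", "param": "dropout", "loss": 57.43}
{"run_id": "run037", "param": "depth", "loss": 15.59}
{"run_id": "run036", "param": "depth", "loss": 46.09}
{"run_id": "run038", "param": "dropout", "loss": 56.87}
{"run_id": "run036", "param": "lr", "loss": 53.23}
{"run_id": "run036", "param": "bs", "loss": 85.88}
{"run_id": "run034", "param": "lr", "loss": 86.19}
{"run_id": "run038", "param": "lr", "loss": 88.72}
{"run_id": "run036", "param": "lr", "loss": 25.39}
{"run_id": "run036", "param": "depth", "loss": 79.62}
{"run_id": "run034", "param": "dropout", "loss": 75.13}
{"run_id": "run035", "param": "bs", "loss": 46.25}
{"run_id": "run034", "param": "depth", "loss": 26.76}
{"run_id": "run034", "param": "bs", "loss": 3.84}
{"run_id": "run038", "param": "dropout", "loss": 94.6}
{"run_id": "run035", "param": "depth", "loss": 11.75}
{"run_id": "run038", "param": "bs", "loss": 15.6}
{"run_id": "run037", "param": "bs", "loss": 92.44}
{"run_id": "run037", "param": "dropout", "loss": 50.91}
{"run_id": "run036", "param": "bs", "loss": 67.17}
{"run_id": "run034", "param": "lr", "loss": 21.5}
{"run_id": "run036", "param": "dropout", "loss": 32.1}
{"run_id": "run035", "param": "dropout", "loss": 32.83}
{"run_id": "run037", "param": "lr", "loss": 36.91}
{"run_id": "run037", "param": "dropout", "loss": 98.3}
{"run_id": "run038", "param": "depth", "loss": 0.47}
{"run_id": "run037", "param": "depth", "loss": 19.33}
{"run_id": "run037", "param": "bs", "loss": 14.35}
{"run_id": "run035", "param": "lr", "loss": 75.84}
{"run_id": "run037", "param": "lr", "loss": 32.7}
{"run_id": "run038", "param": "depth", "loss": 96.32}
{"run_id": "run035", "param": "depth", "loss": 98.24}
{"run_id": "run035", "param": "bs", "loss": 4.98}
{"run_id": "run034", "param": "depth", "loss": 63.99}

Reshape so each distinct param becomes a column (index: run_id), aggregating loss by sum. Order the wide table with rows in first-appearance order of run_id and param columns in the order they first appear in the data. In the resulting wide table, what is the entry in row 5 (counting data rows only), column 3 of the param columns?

106.79

With rows in first-appearance order of run_id, row 5 is run_id=run037. param columns in first-appearance order: lr, dropout, bs, depth; column 3 is bs.
Long rows with run_id=run037, param=bs: 92.44 + 14.35 = 106.79.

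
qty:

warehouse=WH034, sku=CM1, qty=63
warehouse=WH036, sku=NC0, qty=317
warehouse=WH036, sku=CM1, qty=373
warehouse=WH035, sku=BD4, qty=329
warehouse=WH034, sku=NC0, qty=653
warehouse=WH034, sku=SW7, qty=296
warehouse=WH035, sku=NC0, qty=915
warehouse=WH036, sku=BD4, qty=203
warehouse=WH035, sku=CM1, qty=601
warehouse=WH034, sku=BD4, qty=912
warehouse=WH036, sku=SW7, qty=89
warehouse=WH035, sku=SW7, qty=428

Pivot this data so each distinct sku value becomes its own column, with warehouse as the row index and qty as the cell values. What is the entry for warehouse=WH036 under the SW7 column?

Wide layout: rows indexed by warehouse, columns are the 4 distinct sku values (CM1, NC0, BD4, SW7).
Cell (warehouse=WH036, sku=SW7) draws from the long row where warehouse=WH036 and sku=SW7, which has qty=89.

89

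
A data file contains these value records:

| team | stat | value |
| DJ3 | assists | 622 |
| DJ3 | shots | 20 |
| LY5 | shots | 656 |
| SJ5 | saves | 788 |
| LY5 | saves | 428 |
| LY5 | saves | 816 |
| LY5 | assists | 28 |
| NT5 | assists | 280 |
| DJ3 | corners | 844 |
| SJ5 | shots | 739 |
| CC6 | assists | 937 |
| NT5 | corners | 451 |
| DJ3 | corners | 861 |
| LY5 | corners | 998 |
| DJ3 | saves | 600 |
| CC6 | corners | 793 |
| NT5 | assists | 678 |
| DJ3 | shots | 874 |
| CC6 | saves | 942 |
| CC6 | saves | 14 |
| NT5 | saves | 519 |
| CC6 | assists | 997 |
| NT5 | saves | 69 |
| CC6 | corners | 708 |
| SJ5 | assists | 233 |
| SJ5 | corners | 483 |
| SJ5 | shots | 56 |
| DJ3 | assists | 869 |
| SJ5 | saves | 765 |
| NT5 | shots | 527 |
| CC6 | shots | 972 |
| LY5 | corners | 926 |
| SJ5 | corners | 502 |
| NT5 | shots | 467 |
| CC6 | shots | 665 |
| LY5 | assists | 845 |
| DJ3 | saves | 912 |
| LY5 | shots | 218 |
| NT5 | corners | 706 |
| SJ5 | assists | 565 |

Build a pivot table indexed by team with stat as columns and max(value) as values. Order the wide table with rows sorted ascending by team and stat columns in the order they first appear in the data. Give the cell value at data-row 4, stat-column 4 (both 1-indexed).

With rows sorted ascending by team, row 4 is team=NT5. stat columns in first-appearance order: assists, shots, saves, corners; column 4 is corners.
Long rows with team=NT5, stat=corners: max(451, 706) = 706.

706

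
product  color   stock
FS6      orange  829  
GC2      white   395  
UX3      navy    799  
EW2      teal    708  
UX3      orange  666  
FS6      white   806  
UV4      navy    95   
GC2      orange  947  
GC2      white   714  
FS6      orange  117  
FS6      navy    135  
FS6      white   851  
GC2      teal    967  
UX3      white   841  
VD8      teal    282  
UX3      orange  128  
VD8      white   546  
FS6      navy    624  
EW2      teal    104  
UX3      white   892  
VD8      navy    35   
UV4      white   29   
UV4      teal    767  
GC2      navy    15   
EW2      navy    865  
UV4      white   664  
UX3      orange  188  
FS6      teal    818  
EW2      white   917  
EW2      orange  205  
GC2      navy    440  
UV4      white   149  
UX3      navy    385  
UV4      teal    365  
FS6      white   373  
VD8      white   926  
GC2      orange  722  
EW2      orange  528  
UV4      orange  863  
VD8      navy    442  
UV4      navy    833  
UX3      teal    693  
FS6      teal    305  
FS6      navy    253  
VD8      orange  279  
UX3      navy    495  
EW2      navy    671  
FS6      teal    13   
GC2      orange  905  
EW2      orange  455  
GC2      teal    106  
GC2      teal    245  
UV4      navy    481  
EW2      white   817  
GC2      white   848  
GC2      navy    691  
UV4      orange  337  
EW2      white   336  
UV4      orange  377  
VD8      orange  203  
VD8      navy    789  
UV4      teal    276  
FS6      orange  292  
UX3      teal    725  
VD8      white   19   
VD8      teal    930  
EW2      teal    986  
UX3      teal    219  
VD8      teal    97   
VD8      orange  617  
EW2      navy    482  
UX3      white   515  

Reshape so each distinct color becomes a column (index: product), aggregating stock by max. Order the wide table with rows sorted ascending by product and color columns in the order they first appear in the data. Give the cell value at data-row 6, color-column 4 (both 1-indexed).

With rows sorted ascending by product, row 6 is product=VD8. color columns in first-appearance order: orange, white, navy, teal; column 4 is teal.
Long rows with product=VD8, color=teal: max(282, 930, 97) = 930.

930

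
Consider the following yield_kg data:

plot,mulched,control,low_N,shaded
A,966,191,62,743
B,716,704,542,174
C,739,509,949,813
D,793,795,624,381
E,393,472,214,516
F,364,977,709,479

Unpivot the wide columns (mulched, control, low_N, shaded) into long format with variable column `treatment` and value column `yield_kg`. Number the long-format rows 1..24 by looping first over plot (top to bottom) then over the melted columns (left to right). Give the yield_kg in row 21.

364

24 rows total (6 × 4). Row 21: index ⌊(21-1)/4⌋ = 5 into plot → F; (21-1) mod 4 = 0 into the melted columns → mulched.
So row 21 is (F, mulched, 364); yield_kg = 364.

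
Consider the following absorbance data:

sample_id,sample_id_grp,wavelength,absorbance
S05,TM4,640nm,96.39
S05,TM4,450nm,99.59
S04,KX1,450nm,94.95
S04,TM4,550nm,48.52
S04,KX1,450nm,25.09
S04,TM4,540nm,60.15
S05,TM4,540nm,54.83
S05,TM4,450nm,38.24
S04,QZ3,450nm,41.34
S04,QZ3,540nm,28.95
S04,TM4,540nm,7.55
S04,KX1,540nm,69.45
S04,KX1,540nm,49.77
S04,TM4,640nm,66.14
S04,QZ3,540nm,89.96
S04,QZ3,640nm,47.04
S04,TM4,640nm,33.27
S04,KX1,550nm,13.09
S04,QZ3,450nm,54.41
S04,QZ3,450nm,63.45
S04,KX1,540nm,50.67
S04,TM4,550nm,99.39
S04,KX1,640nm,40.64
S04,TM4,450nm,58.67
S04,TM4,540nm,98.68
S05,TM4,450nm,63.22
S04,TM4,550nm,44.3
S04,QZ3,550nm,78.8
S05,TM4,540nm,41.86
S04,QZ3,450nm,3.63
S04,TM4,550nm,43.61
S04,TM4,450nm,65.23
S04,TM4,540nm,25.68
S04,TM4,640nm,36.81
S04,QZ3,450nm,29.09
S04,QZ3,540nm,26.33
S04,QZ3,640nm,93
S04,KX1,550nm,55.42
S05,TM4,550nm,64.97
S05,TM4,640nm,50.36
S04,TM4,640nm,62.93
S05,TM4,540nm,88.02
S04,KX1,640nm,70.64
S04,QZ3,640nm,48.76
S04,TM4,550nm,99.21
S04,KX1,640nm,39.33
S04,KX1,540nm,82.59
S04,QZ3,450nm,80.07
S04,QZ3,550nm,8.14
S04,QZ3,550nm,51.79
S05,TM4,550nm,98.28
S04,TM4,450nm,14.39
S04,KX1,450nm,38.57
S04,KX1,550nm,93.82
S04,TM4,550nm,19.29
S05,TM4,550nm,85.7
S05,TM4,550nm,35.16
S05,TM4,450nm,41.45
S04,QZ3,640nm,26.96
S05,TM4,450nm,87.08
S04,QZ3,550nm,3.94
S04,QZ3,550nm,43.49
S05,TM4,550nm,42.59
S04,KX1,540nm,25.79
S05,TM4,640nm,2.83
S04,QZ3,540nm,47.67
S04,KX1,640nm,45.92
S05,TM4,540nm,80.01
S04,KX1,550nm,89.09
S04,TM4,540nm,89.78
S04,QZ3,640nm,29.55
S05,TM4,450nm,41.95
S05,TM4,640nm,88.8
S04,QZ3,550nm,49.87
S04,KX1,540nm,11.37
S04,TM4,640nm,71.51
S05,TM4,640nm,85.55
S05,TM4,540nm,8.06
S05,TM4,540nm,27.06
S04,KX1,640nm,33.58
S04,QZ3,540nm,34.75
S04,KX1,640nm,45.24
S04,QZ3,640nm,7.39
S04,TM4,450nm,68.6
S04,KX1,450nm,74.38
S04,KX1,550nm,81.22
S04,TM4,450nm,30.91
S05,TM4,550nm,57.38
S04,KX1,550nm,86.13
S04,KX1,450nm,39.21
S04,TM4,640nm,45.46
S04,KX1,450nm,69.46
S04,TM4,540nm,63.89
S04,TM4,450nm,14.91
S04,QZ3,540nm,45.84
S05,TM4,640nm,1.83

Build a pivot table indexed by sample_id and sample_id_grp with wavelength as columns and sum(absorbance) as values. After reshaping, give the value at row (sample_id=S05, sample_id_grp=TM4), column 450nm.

371.53

Rows with sample_id=S05, sample_id_grp=TM4 and wavelength=450nm: absorbance values are 99.59, 38.24, 63.22, 41.45, 87.08, 41.95.
99.59 + 38.24 + 63.22 + 41.45 + 87.08 + 41.95 = 371.53.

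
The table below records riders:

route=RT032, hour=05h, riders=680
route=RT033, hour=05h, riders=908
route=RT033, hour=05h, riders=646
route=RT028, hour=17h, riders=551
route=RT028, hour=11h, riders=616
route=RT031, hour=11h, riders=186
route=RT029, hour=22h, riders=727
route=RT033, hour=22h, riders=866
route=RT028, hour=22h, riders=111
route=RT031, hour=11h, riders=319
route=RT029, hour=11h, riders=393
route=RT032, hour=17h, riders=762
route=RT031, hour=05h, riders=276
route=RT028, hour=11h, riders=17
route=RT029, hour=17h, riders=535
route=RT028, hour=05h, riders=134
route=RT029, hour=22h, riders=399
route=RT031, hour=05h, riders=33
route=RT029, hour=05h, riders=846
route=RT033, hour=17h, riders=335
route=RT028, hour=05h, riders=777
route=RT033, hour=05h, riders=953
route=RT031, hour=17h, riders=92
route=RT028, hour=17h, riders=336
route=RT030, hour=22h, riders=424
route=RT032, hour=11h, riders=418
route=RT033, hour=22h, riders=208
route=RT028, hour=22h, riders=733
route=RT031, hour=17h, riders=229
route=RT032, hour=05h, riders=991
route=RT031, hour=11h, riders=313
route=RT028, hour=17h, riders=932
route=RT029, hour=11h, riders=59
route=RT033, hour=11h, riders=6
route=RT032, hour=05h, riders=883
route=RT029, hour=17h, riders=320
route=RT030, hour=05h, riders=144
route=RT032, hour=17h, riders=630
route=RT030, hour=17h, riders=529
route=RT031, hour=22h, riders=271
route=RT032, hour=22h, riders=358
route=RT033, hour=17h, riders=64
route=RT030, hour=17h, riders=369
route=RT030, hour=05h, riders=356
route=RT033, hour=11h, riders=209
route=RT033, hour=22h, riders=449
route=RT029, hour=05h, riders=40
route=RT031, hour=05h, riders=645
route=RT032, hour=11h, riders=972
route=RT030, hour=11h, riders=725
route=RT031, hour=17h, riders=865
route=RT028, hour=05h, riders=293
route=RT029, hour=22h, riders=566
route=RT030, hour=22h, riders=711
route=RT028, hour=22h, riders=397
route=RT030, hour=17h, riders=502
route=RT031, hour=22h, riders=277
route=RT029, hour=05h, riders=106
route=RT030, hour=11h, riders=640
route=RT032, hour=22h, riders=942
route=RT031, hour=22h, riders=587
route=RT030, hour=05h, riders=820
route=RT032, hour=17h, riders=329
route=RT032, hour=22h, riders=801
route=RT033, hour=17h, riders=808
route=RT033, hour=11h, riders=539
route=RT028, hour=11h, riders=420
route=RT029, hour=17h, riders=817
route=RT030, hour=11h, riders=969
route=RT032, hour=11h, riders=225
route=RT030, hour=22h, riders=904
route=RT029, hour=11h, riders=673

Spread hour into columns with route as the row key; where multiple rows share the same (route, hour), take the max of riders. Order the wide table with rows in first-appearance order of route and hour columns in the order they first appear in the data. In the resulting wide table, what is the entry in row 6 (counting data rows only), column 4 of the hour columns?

904

With rows in first-appearance order of route, row 6 is route=RT030. hour columns in first-appearance order: 05h, 17h, 11h, 22h; column 4 is 22h.
Long rows with route=RT030, hour=22h: max(424, 711, 904) = 904.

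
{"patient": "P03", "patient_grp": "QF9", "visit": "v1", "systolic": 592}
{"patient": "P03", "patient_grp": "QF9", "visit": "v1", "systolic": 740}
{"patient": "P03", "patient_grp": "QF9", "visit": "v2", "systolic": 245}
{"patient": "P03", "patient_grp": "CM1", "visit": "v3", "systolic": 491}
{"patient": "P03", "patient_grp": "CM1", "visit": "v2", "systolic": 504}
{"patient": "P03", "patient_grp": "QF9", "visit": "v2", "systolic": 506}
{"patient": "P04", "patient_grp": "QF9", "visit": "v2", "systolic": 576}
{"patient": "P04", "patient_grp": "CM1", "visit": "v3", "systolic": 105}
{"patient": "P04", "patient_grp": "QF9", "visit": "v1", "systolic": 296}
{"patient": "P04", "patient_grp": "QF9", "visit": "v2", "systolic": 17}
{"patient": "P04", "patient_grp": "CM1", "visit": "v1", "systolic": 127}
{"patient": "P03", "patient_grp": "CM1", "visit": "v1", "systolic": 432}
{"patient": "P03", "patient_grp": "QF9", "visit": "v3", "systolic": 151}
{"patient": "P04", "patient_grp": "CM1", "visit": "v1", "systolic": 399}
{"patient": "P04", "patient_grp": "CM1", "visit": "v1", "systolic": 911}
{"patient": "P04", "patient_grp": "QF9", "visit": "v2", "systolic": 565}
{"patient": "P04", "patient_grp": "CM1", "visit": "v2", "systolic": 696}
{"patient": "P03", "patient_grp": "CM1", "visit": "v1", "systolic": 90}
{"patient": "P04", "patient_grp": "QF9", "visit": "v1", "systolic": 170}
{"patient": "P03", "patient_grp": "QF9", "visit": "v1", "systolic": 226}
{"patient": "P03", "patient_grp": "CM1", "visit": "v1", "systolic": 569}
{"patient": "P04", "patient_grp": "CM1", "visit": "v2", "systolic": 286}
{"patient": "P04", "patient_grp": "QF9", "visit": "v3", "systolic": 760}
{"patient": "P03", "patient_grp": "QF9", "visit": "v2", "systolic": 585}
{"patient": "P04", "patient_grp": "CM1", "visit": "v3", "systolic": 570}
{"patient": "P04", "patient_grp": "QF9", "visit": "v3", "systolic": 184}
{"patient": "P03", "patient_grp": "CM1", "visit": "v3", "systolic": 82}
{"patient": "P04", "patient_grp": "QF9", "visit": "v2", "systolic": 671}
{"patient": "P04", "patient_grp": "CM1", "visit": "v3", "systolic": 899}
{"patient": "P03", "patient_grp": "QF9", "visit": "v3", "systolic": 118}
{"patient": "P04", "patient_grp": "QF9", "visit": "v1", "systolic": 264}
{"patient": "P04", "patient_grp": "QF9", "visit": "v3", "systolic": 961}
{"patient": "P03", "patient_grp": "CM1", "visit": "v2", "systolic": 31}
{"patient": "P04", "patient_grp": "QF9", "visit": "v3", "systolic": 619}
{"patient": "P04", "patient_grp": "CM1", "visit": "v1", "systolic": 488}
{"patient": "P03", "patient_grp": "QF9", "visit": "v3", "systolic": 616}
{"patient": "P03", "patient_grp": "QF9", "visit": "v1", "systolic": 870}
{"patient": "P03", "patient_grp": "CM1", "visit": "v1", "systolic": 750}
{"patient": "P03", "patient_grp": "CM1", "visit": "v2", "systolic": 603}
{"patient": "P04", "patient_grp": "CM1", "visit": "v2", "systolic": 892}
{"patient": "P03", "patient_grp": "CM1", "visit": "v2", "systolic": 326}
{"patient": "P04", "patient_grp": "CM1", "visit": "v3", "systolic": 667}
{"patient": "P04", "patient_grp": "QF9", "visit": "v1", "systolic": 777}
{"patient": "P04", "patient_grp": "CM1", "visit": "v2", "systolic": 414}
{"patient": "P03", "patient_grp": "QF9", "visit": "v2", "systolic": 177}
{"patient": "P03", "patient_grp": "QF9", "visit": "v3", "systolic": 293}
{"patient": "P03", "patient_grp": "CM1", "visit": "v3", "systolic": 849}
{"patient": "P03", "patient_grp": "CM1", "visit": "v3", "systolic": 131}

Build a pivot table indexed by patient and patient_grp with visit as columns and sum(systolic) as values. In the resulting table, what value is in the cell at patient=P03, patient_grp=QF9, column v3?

1178

Rows with patient=P03, patient_grp=QF9 and visit=v3: systolic values are 151, 118, 616, 293.
151 + 118 + 616 + 293 = 1178.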